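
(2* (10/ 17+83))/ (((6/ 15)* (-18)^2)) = 1.29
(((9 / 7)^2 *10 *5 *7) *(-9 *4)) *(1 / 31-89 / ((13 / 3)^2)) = 3595719600 / 36673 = 98048.14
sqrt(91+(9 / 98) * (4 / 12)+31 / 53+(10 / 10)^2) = sqrt(50990770) / 742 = 9.62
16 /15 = 1.07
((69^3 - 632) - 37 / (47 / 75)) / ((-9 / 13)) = -200296772 / 423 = -473514.83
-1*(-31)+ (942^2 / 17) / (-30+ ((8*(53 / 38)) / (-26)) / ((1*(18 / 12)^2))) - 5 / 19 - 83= -19306272351 / 10838911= -1781.20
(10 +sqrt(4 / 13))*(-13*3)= -411.63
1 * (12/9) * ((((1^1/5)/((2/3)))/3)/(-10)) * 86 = -86/75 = -1.15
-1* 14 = -14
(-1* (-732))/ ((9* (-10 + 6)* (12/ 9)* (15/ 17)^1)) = -17.28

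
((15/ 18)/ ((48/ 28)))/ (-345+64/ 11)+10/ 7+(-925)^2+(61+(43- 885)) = 854845.43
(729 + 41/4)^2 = 8743849/16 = 546490.56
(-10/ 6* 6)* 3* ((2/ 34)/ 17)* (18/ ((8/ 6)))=-405/ 289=-1.40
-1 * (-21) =21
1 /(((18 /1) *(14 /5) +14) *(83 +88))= 0.00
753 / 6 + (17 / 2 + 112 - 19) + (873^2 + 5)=762361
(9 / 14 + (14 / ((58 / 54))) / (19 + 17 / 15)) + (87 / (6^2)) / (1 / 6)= 15.79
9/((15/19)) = 57/5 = 11.40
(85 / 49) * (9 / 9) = 85 / 49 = 1.73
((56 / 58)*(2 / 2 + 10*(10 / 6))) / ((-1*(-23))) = 1484 / 2001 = 0.74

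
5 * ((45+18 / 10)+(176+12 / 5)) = 1126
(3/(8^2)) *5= 15/64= 0.23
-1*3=-3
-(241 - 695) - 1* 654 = -200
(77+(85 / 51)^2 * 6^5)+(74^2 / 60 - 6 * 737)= 260194 / 15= 17346.27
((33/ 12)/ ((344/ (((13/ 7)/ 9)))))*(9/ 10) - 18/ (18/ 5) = -481457/ 96320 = -5.00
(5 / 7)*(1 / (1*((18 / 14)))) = 0.56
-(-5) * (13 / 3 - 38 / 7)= -115 / 21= -5.48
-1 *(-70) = 70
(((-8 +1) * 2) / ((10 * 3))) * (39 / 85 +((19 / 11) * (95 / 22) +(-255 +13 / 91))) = 35556839 / 308550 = 115.24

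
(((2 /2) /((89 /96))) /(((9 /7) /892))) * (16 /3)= 3196928 /801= 3991.17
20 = 20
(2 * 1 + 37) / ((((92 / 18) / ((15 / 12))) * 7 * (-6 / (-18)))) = 5265 / 1288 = 4.09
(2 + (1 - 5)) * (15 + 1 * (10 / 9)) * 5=-1450 / 9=-161.11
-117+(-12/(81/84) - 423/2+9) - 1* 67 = -7181/18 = -398.94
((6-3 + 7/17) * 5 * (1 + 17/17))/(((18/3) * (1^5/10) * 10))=290/51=5.69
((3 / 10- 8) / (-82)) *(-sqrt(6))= -77 *sqrt(6) / 820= -0.23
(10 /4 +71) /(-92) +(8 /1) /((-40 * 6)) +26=69463 /2760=25.17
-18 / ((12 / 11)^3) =-1331 / 96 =-13.86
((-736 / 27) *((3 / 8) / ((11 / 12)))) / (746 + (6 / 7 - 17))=-2576 / 168597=-0.02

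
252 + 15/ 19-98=2941/ 19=154.79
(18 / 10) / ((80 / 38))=171 / 200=0.86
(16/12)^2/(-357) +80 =257024/3213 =80.00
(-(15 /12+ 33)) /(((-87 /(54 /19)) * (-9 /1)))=-137 /1102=-0.12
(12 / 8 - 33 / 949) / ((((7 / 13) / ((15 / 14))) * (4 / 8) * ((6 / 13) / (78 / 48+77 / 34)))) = 95624685 / 1945888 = 49.14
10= 10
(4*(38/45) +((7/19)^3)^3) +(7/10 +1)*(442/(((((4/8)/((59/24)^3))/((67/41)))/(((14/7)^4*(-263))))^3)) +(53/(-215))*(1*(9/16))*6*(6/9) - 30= -2470880930035831130279463583884137448186691459/385499375725814937136558080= -6409558836207393556.75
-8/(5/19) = -152/5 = -30.40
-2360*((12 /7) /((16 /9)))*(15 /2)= -119475 /7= -17067.86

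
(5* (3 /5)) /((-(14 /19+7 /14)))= -114 /47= -2.43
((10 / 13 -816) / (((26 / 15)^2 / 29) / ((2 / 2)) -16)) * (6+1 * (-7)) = -34575975 / 674206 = -51.28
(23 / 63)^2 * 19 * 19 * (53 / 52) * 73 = 738859061 / 206388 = 3579.95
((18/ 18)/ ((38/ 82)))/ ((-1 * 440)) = -41/ 8360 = -0.00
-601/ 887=-0.68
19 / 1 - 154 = -135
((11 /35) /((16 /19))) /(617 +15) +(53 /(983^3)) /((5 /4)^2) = 0.00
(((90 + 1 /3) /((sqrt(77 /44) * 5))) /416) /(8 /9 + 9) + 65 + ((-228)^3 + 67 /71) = -841512310 /71 + 813 * sqrt(7) /647920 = -11852286.05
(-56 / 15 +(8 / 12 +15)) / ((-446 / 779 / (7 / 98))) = -1.49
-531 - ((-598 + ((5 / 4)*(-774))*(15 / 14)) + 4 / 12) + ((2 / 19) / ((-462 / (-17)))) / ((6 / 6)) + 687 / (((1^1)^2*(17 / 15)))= 170063337 / 99484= 1709.45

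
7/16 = 0.44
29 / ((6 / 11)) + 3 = 337 / 6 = 56.17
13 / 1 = 13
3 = 3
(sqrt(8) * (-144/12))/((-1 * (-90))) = -4 * sqrt(2)/15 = -0.38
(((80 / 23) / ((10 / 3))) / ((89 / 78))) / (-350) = -0.00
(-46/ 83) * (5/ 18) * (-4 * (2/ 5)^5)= 2944/ 466875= 0.01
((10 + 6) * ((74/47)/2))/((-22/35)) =-10360/517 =-20.04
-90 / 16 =-45 / 8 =-5.62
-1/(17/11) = -11/17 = -0.65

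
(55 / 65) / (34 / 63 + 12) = 693 / 10270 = 0.07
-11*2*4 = -88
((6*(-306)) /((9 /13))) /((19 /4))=-10608 /19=-558.32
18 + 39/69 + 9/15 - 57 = -4351/115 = -37.83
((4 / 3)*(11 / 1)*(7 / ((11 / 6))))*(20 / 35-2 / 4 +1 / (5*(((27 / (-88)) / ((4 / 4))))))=-4388 / 135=-32.50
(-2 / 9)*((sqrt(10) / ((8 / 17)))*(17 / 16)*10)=-1445*sqrt(10) / 288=-15.87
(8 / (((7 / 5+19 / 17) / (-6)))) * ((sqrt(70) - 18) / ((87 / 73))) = 893520 / 3103 - 49640 * sqrt(70) / 3103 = 154.11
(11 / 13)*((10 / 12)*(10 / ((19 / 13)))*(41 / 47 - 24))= -298925 / 2679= -111.58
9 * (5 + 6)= 99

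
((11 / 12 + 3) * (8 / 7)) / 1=94 / 21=4.48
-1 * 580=-580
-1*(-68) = 68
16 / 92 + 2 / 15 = 106 / 345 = 0.31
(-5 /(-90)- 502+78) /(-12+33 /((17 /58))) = -129727 /30780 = -4.21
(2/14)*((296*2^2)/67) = 1184/469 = 2.52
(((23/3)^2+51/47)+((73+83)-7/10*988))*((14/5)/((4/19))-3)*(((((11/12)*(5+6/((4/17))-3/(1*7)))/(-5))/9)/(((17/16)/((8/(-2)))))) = -1919770898848/169887375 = -11300.26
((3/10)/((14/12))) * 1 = 9/35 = 0.26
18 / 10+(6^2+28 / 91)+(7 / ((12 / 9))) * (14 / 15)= 5591 / 130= 43.01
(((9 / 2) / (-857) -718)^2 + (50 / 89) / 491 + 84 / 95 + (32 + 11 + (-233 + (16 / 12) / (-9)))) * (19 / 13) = 169697824915958844487 / 225304701694020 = 753192.56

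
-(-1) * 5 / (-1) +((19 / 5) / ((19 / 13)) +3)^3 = 21327 / 125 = 170.62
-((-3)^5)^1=243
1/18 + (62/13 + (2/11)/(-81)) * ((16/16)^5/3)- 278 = -276.36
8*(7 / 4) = 14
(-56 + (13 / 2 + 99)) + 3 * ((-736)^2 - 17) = 3250173 / 2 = 1625086.50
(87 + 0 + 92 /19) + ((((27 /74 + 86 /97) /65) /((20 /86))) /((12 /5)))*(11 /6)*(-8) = 1121094883 /12274380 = 91.34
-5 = -5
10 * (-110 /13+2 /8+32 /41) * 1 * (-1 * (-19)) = -1505085 /1066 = -1411.90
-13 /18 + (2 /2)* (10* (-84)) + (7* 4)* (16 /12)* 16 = -4381 /18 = -243.39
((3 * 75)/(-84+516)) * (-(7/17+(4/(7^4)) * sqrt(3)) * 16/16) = -0.22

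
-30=-30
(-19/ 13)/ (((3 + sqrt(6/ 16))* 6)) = -76/ 897 + 19* sqrt(6)/ 2691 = -0.07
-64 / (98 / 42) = -192 / 7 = -27.43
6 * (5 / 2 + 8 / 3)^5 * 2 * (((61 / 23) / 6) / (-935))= -1746378211 / 83611440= -20.89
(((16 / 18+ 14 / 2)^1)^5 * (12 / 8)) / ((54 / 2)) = 1804229351 / 1062882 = 1697.49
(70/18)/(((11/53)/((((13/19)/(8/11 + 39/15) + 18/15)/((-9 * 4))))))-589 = -7307970619/12392028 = -589.73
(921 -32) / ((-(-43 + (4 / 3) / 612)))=408051 / 19736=20.68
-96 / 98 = -48 / 49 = -0.98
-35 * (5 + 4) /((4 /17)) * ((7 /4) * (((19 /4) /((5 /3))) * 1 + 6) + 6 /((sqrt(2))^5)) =-1326969 /64-16065 * sqrt(2) /16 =-22153.85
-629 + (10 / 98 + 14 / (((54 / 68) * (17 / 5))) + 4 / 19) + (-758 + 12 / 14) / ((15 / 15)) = -34705276 / 25137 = -1380.65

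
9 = 9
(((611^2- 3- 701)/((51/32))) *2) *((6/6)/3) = 23847488/153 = 155865.93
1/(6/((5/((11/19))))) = 95/66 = 1.44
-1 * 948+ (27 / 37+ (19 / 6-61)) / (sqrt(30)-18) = -943.44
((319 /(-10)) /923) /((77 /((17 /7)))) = -493 /452270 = -0.00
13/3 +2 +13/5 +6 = 224/15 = 14.93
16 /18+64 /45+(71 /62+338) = 952663 /2790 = 341.46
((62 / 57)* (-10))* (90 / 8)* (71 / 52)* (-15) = 2476125 / 988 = 2506.20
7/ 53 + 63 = 3346/ 53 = 63.13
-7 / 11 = -0.64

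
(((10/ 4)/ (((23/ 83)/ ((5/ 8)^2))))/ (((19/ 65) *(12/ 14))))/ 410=944125/ 27520512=0.03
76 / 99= 0.77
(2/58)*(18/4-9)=-0.16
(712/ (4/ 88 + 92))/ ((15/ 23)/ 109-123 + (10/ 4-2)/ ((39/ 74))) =-510505424/ 8054596125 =-0.06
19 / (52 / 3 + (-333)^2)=57 / 332719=0.00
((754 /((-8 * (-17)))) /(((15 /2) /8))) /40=377 /2550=0.15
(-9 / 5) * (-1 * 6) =54 / 5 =10.80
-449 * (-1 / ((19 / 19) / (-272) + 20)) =122128 / 5439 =22.45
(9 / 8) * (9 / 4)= 81 / 32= 2.53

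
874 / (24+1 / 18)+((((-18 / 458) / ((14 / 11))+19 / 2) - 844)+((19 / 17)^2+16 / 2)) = -158258954090 / 200594611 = -788.95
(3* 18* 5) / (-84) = -45 / 14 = -3.21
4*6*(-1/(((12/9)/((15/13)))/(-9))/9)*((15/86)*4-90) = -1036800/559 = -1854.74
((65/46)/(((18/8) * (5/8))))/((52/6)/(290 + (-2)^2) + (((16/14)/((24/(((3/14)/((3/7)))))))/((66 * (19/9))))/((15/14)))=21301280/628291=33.90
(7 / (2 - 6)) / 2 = -7 / 8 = -0.88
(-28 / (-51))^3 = 21952 / 132651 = 0.17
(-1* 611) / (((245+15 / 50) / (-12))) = 73320 / 2453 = 29.89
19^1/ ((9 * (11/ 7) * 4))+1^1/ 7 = 0.48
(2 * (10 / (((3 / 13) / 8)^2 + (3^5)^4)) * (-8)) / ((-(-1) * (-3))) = 346112 / 22627836048735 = 0.00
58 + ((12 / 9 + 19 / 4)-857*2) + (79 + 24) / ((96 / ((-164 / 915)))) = -36236393 / 21960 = -1650.11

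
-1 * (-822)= 822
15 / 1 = 15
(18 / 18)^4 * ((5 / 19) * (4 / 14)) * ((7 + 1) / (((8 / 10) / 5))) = 500 / 133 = 3.76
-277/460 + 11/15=181/1380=0.13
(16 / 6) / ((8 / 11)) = 11 / 3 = 3.67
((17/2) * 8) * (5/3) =340/3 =113.33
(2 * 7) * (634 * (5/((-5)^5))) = -8876/625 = -14.20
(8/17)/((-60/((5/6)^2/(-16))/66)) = 55/2448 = 0.02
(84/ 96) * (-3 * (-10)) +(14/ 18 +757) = 784.03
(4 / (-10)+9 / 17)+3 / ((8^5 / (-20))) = 88837 / 696320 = 0.13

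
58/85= 0.68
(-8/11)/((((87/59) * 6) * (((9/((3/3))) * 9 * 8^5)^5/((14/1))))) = -0.00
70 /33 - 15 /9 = 5 /11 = 0.45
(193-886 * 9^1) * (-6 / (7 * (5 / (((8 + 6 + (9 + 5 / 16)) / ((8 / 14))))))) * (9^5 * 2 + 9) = 1028350444473 / 160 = 6427190277.96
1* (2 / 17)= 2 / 17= 0.12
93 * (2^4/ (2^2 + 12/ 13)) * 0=0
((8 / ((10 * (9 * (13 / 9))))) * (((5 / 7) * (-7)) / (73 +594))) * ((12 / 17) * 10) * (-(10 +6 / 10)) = 5088 / 147407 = 0.03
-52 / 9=-5.78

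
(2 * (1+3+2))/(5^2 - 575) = -6/275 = -0.02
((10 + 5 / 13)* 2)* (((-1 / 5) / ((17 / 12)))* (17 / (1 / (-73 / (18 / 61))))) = 12331.38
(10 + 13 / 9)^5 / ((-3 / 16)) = -1047061.77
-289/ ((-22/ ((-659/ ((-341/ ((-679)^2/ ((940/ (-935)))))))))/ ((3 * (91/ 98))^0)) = -1492697231347/ 128216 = -11642051.16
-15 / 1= -15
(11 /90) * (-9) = -11 /10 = -1.10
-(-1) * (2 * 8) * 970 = 15520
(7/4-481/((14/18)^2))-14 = -158245/196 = -807.37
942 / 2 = 471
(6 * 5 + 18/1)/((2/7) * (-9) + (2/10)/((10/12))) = -20.59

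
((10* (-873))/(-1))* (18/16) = 39285/4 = 9821.25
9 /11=0.82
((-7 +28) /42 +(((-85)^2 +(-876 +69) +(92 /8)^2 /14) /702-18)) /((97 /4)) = -12149 /35308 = -0.34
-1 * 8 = -8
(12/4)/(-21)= -1/7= -0.14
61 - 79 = -18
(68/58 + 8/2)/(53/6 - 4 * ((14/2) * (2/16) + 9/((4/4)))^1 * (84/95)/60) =106875/170491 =0.63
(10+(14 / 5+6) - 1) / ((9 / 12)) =356 / 15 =23.73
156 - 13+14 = 157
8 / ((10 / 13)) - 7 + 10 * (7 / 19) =673 / 95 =7.08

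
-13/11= -1.18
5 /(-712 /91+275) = 455 /24313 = 0.02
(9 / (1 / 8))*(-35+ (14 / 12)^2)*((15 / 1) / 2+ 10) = -42385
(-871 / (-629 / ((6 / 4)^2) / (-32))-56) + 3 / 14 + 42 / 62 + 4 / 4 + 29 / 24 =-499895483 / 3275832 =-152.60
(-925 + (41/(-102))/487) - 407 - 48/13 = -862539869/645762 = -1335.69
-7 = -7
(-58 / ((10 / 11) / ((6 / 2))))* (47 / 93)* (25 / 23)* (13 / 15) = -194909 / 2139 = -91.12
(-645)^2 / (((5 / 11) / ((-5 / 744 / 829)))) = -7.42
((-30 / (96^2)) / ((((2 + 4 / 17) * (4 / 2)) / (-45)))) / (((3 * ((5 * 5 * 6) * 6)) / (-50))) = -425 / 700416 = -0.00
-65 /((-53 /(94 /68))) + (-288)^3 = -43045942289 /1802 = -23887870.30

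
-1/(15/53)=-53/15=-3.53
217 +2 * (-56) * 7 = -567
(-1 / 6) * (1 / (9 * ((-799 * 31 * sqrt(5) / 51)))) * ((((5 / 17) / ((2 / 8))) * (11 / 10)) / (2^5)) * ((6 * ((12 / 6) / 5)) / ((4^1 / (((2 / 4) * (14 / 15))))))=0.00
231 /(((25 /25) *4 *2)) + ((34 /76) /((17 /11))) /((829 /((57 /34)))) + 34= 7088845 /112744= 62.88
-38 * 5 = -190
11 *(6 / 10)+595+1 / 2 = 6021 / 10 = 602.10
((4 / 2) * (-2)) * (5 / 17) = -20 / 17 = -1.18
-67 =-67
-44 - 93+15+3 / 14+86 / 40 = -16749 / 140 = -119.64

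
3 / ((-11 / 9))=-27 / 11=-2.45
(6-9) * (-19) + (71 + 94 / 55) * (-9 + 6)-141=-302.13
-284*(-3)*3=2556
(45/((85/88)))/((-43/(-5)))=5.42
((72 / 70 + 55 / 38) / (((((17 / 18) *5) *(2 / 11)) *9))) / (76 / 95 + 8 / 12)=9879 / 45220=0.22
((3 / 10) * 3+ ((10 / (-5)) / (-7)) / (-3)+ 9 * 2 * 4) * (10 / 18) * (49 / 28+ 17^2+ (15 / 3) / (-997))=5909152633 / 502488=11759.79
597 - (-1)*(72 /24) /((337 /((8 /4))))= 201195 /337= 597.02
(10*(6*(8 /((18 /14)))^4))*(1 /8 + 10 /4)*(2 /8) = 43025920 /729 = 59020.47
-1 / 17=-0.06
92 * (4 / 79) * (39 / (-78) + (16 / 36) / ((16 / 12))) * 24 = -1472 / 79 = -18.63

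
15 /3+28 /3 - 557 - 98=-1922 /3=-640.67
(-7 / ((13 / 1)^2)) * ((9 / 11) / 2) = -63 / 3718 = -0.02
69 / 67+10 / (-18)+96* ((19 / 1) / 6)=183598 / 603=304.47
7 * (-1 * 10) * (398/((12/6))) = -13930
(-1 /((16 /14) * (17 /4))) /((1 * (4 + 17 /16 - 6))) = 56 /255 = 0.22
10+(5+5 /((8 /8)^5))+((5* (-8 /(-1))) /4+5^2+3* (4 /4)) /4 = 59 /2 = 29.50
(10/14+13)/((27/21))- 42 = -94/3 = -31.33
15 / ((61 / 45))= 675 / 61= 11.07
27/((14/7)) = 27/2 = 13.50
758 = 758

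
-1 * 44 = -44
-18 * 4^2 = -288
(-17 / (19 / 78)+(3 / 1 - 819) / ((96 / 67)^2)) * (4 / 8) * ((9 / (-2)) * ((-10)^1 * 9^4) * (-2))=167752205685 / 1216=137954116.52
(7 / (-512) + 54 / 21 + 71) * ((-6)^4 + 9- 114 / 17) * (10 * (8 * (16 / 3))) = 1385380905 / 34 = 40746497.21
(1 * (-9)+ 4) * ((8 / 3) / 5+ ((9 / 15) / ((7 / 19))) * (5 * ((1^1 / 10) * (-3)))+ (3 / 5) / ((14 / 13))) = 142 / 21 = 6.76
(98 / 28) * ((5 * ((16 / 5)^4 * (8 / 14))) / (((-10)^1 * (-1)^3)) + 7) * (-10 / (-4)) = 161697 / 500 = 323.39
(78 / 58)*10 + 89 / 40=18181 / 1160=15.67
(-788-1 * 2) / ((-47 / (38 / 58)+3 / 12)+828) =-1.04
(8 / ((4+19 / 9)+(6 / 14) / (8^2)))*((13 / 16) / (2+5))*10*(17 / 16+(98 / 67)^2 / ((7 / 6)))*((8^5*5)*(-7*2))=-1116553052160000 / 110730163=-10083549.25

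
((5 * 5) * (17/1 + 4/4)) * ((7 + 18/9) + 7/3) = 5100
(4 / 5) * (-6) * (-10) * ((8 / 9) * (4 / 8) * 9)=192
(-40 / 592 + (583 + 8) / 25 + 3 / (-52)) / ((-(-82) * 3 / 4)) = 1131059 / 2958150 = 0.38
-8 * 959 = -7672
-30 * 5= -150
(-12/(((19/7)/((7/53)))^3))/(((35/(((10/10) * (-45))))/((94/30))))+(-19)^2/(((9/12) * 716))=1858441861543/2741780615955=0.68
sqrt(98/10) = 7 * sqrt(5)/5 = 3.13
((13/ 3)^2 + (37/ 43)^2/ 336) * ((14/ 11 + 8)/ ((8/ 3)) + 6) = 4865275081/ 27335616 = 177.98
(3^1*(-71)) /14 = -213 /14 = -15.21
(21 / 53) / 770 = 3 / 5830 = 0.00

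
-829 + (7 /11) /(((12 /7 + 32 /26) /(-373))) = -2681493 /2948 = -909.60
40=40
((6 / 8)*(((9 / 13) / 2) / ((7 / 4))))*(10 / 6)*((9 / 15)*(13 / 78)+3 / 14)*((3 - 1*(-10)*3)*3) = 9801 / 1274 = 7.69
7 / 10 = 0.70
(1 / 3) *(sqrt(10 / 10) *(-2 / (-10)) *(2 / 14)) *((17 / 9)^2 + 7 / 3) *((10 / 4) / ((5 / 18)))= 478 / 945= 0.51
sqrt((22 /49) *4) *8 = 16 *sqrt(22) /7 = 10.72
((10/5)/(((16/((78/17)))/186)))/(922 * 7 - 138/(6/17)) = 1209/68714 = 0.02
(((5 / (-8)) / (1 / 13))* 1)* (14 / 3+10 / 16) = -8255 / 192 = -42.99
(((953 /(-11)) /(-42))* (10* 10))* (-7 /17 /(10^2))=-953 /1122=-0.85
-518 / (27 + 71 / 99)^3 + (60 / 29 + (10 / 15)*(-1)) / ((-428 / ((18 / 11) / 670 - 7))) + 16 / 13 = 1.23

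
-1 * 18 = -18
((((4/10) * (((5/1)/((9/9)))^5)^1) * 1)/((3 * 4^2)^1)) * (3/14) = 625/112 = 5.58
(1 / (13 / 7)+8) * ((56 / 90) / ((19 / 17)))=17612 / 3705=4.75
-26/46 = -0.57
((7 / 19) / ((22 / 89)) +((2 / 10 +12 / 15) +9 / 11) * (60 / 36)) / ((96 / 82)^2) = 9529589 / 2889216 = 3.30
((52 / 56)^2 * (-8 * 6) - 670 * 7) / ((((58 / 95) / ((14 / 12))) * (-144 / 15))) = 55061525 / 58464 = 941.80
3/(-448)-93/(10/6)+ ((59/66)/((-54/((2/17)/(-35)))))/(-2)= -1893481973/33929280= -55.81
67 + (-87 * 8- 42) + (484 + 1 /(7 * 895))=-1171554 /6265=-187.00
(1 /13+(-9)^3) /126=-4738 /819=-5.79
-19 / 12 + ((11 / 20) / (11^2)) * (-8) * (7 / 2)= -1129 / 660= -1.71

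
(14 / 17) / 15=14 / 255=0.05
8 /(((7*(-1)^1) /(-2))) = 16 /7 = 2.29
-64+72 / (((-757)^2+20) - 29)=-4584311 / 71630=-64.00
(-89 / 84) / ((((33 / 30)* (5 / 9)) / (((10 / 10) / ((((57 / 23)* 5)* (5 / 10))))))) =-2047 / 7315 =-0.28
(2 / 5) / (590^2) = 1 / 870250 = 0.00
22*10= 220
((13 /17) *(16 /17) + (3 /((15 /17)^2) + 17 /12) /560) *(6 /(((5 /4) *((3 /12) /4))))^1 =70801818 /1264375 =56.00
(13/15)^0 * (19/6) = 19/6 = 3.17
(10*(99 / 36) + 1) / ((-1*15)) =-19 / 10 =-1.90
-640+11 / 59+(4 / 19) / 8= -1434403 / 2242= -639.79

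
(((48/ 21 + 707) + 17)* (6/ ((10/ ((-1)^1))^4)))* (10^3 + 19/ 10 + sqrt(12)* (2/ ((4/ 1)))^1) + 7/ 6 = 3813* sqrt(3)/ 8750 + 114913591/ 262500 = 438.52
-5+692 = 687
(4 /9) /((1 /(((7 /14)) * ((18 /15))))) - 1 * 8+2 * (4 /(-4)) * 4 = -236 /15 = -15.73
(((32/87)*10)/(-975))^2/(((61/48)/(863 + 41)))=59244544/5852161575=0.01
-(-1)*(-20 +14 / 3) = -46 / 3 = -15.33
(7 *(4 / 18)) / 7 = 2 / 9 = 0.22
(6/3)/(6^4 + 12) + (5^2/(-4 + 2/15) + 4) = -23366/9483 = -2.46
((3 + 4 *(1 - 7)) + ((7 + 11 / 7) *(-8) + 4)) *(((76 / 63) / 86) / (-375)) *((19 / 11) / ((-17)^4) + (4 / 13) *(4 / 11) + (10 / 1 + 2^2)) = 0.05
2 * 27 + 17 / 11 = 55.55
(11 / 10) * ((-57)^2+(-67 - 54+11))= 3452.90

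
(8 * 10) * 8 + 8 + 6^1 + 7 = 661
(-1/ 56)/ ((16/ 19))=-19/ 896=-0.02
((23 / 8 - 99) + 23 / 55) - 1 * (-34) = -27151 / 440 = -61.71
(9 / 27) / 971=1 / 2913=0.00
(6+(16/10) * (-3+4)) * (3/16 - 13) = -779/8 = -97.38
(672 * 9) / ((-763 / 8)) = -6912 / 109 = -63.41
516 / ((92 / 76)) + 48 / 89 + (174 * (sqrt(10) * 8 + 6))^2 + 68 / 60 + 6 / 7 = 2906496 * sqrt(10) + 4399075674683 / 214935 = 29658152.16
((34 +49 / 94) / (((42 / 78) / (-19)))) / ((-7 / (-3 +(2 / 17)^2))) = -691707445 / 1331134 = -519.64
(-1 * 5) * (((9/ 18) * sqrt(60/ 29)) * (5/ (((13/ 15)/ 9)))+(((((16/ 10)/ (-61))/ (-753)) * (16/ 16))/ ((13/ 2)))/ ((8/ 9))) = -3375 * sqrt(435)/ 377 - 6/ 199043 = -186.71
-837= -837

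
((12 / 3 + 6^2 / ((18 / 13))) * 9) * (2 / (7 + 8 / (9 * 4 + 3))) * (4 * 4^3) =5391360 / 281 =19186.33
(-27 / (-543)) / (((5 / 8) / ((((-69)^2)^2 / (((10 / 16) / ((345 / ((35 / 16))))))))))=14414112912384 / 31675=455062759.66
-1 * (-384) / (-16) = -24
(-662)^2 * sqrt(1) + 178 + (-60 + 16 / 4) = 438366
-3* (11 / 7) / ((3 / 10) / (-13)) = 1430 / 7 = 204.29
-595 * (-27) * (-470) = -7550550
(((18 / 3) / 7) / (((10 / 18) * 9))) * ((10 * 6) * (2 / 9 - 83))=-5960 / 7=-851.43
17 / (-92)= -17 / 92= -0.18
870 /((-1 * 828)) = -145 /138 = -1.05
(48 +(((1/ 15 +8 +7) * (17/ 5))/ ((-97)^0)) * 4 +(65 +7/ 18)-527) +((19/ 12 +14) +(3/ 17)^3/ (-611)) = -521747354287/ 2701658700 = -193.12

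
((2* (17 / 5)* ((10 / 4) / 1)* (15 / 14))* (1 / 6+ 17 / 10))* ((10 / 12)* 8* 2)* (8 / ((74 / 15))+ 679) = 34248880 / 111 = 308548.47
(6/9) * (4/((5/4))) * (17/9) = 544/135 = 4.03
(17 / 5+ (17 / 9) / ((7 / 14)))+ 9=728 / 45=16.18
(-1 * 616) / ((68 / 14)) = -2156 / 17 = -126.82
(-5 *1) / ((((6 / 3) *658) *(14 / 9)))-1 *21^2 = -8125029 / 18424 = -441.00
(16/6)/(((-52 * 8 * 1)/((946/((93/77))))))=-36421/7254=-5.02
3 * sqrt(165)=38.54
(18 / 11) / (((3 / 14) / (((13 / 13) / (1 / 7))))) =53.45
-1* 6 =-6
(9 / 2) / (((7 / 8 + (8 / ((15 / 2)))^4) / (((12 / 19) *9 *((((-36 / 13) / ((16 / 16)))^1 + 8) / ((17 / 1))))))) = 787320000 / 217029761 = 3.63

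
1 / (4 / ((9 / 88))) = 9 / 352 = 0.03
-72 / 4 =-18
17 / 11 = 1.55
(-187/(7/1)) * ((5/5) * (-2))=374/7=53.43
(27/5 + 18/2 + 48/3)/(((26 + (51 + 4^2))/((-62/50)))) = -152/375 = -0.41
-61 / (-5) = 61 / 5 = 12.20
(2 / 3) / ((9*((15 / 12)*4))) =2 / 135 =0.01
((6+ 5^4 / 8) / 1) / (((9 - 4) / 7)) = 4711 / 40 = 117.78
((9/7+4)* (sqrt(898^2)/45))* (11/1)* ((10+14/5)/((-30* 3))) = -11695552/70875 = -165.02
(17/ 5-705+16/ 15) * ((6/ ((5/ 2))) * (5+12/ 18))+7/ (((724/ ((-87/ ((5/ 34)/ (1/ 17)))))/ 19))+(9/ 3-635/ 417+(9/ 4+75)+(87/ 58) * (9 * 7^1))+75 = -23361185493/ 2515900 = -9285.42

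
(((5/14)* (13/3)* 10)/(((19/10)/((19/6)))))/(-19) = -1625/1197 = -1.36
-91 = -91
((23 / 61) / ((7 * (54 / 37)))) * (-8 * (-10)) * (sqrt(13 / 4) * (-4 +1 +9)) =31.94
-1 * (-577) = 577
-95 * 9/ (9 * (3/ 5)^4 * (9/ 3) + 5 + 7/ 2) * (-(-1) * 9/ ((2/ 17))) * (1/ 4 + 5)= -1716946875/ 59996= -28617.69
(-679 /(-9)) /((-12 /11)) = -7469 /108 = -69.16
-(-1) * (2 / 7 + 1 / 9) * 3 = 25 / 21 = 1.19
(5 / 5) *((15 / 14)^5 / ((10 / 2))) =151875 / 537824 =0.28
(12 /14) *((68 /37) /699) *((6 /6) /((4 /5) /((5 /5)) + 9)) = 680 /2957003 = 0.00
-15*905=-13575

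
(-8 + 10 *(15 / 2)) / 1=67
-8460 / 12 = -705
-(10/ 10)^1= -1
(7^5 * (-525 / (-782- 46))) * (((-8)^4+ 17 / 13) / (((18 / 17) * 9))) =887764647875 / 193752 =4581963.79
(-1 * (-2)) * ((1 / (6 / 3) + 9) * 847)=16093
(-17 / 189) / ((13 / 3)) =-17 / 819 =-0.02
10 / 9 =1.11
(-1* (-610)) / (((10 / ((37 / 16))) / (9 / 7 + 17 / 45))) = 295667 / 1260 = 234.66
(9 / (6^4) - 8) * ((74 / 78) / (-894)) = 42587 / 5020704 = 0.01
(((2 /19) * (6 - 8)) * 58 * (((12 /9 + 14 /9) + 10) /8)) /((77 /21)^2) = -1.46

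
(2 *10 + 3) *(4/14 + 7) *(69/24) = 26979/56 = 481.77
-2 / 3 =-0.67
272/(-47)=-272/47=-5.79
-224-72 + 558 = 262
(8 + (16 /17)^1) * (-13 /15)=-7.75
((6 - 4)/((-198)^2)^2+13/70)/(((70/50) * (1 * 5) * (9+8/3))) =4995099287/2196562876200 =0.00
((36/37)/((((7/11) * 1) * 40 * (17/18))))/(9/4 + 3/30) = 3564/206941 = 0.02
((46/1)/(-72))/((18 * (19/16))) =-46/1539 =-0.03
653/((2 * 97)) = 653/194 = 3.37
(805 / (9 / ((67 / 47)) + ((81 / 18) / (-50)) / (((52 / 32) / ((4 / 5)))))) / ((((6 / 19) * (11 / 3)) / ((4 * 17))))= 56618266250 / 7508061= 7541.00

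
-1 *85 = -85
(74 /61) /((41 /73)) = 2.16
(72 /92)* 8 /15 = 48 /115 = 0.42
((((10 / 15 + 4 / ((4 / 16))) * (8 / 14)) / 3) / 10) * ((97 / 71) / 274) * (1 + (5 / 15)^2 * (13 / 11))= 15520 / 8666757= 0.00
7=7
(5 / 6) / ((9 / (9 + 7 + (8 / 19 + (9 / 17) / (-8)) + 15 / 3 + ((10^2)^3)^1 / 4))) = 358919545 / 15504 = 23150.13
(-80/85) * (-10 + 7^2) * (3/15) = -7.34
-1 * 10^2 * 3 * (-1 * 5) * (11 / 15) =1100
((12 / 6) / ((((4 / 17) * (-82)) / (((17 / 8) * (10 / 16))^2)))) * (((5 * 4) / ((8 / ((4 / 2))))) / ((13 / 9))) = -5527125 / 8732672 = -0.63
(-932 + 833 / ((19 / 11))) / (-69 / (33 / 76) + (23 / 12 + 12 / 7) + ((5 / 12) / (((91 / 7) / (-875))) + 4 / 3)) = 5132127 / 2076757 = 2.47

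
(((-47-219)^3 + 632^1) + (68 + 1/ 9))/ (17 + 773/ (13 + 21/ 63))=-6775342520/ 26991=-251022.29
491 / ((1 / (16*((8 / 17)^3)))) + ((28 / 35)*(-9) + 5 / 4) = 79860793 / 98260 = 812.75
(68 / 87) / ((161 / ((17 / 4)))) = 289 / 14007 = 0.02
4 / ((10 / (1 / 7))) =2 / 35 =0.06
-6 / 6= -1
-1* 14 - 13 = -27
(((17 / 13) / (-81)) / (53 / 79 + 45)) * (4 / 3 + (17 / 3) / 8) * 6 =-65807 / 15196896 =-0.00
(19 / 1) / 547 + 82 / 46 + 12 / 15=2.62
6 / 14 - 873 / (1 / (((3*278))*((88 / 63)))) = -1017003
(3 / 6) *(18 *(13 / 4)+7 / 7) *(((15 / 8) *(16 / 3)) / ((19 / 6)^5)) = 2313360 / 2476099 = 0.93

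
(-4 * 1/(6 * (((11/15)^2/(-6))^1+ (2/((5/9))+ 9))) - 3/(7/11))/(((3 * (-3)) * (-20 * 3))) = -187879/21280140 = -0.01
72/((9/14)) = 112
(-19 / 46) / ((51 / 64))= -608 / 1173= -0.52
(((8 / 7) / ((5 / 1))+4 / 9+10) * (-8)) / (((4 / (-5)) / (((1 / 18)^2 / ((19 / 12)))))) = 6724 / 32319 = 0.21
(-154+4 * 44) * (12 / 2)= 132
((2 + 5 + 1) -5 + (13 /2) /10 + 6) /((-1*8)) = -193 /160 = -1.21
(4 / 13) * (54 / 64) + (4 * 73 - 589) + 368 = 71.26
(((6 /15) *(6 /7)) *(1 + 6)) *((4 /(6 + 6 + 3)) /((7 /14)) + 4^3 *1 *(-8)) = -30688 /25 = -1227.52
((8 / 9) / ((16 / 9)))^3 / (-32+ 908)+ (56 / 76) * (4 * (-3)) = -1177325 / 133152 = -8.84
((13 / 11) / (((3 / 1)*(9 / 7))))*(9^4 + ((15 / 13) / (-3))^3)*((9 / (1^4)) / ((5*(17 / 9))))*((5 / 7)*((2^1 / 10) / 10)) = 27.37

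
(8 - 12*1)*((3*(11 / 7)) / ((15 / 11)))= -484 / 35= -13.83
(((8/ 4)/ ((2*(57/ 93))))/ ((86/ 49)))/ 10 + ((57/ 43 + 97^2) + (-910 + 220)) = 142491639/ 16340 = 8720.42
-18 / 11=-1.64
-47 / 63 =-0.75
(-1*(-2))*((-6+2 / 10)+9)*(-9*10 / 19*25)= -14400 / 19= -757.89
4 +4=8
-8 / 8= -1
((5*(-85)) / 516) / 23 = -425 / 11868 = -0.04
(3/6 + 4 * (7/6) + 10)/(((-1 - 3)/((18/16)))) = -273/64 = -4.27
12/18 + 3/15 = 13/15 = 0.87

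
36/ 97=0.37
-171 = -171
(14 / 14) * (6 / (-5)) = -6 / 5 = -1.20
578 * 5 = 2890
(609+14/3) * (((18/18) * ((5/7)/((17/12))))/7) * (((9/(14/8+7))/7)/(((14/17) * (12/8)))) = 12624/2401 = 5.26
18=18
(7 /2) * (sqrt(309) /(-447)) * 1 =-7 * sqrt(309) /894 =-0.14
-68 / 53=-1.28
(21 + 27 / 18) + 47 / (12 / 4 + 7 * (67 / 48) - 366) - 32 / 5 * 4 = -109633 / 33910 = -3.23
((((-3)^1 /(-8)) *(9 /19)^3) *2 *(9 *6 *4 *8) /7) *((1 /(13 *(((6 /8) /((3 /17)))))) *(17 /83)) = 3779136 /51806027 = 0.07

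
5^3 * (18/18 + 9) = 1250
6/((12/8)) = 4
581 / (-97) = -581 / 97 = -5.99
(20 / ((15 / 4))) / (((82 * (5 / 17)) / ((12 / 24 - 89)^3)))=-31422987 / 205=-153282.86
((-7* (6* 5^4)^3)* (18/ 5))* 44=-58471875000000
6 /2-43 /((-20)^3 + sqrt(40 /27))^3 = 451396803483 * sqrt(30) /64497249921024103679999200 + 241864687210611341270202 /80621562401280129599999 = 3.00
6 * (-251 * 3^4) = -121986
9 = 9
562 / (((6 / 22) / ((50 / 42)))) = 154550 / 63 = 2453.17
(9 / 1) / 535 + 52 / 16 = 6991 / 2140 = 3.27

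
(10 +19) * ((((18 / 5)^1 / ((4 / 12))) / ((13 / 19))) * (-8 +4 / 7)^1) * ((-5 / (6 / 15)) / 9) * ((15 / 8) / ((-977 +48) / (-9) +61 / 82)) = 45746775 / 537089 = 85.18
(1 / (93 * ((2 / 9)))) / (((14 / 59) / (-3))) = -531 / 868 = -0.61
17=17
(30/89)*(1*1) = 30/89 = 0.34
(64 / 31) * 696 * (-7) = -311808 / 31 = -10058.32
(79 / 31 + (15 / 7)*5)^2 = 8282884 / 47089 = 175.90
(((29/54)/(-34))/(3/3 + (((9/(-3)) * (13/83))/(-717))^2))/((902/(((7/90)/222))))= -79881833507/13020476302450457280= -0.00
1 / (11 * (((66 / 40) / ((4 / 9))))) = 80 / 3267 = 0.02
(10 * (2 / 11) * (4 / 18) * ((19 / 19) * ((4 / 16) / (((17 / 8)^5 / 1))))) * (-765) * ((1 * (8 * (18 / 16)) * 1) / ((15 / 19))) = -18677760 / 918731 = -20.33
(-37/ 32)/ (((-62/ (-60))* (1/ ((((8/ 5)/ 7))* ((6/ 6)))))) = -111/ 434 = -0.26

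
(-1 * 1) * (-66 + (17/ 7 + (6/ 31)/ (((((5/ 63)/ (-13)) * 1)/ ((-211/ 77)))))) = -278129/ 11935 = -23.30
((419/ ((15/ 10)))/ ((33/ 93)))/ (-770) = -12989/ 12705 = -1.02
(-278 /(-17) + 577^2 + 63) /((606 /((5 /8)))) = 14152855 /41208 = 343.45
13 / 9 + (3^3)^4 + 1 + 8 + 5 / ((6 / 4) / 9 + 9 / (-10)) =52613018 / 99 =531444.63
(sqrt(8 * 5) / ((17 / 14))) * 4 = 112 * sqrt(10) / 17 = 20.83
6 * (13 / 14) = 39 / 7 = 5.57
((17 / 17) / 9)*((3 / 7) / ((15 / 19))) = 19 / 315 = 0.06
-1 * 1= -1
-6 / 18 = -1 / 3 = -0.33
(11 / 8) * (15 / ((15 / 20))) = 55 / 2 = 27.50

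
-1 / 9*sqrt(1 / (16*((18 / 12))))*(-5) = 5*sqrt(6) / 108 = 0.11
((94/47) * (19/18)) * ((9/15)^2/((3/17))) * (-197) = -63631/75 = -848.41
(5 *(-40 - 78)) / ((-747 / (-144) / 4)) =-37760 / 83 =-454.94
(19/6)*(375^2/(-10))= -44531.25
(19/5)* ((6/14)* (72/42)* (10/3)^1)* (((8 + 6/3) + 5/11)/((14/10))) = 262200/3773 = 69.49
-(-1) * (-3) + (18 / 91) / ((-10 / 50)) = -363 / 91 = -3.99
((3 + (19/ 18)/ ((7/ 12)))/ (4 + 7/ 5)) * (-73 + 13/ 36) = -1320575/ 20412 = -64.70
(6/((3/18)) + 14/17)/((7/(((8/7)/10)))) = 2504/4165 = 0.60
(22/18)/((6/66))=13.44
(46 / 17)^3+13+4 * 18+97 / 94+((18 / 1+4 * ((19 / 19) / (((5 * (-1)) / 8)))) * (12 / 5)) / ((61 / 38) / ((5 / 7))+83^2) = 320020821953531 / 3023403160070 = 105.85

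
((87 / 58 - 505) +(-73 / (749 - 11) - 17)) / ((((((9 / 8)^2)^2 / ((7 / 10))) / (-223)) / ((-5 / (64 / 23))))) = -220704070496 / 2421009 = -91162.02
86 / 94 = 43 / 47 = 0.91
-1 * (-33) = 33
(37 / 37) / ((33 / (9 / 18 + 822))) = 1645 / 66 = 24.92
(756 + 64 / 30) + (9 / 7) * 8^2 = 840.42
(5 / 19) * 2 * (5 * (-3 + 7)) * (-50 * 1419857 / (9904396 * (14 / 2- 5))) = -37.73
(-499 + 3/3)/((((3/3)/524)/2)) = -521904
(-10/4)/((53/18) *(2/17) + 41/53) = -40545/18164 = -2.23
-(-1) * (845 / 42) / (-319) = -845 / 13398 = -0.06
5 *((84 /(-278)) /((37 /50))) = -10500 /5143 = -2.04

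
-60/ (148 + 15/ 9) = -180/ 449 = -0.40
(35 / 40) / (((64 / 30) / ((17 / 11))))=1785 / 2816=0.63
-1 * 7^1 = -7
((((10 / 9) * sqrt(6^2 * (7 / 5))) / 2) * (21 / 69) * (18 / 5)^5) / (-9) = -80.65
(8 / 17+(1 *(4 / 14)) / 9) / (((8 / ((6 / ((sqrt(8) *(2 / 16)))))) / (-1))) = -269 *sqrt(2) / 357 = -1.07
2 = 2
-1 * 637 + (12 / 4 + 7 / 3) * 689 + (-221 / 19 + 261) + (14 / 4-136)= 359617 / 114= 3154.54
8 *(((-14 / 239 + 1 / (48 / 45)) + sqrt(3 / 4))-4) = -11935 / 478 + 4 *sqrt(3) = -18.04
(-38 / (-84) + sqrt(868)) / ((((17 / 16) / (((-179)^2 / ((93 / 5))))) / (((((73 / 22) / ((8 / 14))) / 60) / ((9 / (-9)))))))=-16372951 * sqrt(217) / 52173-44440867 / 626076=-4693.85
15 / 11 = 1.36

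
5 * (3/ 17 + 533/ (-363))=-39860/ 6171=-6.46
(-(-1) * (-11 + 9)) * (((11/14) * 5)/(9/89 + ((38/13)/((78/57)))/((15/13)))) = -954525/237188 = -4.02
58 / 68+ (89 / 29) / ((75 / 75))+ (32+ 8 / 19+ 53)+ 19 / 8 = 6872977 / 74936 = 91.72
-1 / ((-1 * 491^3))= 1 / 118370771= 0.00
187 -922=-735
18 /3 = 6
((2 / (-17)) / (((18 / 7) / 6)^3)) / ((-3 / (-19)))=-13034 / 1377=-9.47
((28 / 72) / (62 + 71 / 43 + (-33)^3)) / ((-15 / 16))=1204 / 104122395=0.00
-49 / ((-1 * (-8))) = -49 / 8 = -6.12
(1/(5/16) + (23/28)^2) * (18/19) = 3.67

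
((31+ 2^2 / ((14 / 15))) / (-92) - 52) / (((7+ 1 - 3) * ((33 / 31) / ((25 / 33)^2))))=-43574375 / 7714476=-5.65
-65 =-65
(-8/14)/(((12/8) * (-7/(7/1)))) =8/21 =0.38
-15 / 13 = -1.15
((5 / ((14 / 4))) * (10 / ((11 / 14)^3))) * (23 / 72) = 112700 / 11979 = 9.41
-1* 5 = -5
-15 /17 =-0.88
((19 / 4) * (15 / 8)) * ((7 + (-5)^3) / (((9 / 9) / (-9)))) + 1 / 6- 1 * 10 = 453533 / 48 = 9448.60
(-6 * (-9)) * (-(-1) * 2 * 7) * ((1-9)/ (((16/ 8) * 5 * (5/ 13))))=-39312/ 25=-1572.48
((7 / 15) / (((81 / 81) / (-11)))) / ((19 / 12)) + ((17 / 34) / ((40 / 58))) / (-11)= -5531 / 1672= -3.31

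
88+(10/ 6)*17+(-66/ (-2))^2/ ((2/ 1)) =3965/ 6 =660.83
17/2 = 8.50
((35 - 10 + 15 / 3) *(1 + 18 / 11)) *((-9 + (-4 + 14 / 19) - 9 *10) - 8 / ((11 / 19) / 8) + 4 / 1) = -37967670 / 2299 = -16514.86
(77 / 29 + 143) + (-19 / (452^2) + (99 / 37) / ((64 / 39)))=129150704821 / 876872768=147.29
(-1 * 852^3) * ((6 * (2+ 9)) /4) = -10204758432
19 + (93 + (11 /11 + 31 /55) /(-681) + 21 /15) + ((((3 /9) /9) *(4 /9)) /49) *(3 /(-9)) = 50572682137 /445976685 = 113.40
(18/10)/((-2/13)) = -117/10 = -11.70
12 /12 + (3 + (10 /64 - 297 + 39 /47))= -439189 /1504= -292.01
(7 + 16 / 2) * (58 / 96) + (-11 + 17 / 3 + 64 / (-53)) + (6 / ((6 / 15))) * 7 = 273535 / 2544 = 107.52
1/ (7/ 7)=1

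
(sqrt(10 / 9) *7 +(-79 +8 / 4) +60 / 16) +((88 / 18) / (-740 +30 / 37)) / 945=-34077624631 / 465223500 +7 *sqrt(10) / 3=-65.87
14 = 14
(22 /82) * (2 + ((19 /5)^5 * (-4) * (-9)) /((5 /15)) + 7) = 2941914987 /128125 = 22961.29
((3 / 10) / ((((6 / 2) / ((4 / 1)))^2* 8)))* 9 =3 / 5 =0.60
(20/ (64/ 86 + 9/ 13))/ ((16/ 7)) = 19565/ 3212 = 6.09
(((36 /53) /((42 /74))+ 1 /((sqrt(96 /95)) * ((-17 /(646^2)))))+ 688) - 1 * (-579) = 470501 /371 - 6137 * sqrt(570) /6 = -23151.61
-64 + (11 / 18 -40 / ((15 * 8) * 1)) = -1147 / 18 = -63.72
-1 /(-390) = 1 /390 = 0.00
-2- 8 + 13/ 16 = -147/ 16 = -9.19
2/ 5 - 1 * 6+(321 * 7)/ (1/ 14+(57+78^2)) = -450002/ 85975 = -5.23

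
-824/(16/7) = -721/2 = -360.50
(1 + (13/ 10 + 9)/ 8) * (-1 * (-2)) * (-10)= -183/ 4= -45.75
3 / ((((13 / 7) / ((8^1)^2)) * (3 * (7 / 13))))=64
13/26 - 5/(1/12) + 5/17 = -2013/34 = -59.21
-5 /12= -0.42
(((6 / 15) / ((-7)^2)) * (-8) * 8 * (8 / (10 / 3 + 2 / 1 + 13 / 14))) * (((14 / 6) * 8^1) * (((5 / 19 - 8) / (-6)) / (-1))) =401408 / 24985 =16.07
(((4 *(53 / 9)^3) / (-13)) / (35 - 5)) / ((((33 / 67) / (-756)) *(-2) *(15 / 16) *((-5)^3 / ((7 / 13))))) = 31280844224 / 4235034375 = 7.39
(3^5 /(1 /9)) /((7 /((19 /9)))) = 4617 /7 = 659.57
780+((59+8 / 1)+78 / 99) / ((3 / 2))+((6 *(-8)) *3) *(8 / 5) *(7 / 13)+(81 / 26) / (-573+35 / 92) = 237682921724 / 339002235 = 701.12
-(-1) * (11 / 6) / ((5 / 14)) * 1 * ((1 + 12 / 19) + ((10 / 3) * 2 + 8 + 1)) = 75922 / 855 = 88.80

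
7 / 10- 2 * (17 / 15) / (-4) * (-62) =-1033 / 30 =-34.43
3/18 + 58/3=19.50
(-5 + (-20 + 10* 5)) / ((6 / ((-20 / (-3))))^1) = 250 / 9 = 27.78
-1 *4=-4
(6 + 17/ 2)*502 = 7279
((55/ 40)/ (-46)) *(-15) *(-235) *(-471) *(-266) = -2428982325/ 184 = -13200990.90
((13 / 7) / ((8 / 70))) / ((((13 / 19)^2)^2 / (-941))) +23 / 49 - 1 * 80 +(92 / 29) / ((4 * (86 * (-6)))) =-28131480559685 / 402729873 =-69851.98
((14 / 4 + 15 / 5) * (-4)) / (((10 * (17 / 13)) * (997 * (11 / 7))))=-1183 / 932195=-0.00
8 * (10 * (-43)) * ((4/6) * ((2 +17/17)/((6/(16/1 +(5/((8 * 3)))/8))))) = -661555/36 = -18376.53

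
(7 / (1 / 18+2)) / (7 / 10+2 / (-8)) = 280 / 37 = 7.57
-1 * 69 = -69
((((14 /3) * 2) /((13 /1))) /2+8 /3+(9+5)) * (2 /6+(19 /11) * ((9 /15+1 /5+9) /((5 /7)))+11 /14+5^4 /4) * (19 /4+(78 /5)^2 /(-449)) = 65592100838861 /5056301250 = 12972.35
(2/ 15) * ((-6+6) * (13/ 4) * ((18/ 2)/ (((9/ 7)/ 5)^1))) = 0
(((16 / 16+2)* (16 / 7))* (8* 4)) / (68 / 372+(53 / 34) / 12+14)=19427328 / 1267189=15.33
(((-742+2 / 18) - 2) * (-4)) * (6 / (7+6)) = 4120 / 3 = 1373.33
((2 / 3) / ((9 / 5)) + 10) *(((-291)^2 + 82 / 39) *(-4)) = -3698957920 / 1053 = -3512780.55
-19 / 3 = -6.33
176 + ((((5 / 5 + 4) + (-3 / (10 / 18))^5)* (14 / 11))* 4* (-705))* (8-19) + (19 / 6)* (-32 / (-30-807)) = -284183641821392 / 1569375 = -181080775.35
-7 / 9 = -0.78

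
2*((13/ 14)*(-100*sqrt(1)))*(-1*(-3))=-3900/ 7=-557.14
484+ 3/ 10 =4843/ 10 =484.30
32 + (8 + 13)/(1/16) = 368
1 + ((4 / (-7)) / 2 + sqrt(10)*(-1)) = -2.45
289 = 289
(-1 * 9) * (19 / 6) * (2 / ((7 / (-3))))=171 / 7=24.43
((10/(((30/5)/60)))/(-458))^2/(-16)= -625/209764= -0.00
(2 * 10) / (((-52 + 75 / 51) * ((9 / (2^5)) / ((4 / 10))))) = -4352 / 7731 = -0.56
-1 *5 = -5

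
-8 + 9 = 1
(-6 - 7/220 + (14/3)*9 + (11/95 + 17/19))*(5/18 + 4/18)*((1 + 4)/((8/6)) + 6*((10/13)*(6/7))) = 7883121/55328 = 142.48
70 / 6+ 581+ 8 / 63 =37346 / 63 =592.79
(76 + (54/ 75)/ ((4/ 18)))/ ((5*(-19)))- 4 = -11481/ 2375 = -4.83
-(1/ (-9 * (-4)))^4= -1/ 1679616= -0.00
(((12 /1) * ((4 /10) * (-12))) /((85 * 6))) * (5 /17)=-0.03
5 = 5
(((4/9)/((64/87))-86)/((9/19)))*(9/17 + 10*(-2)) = 25778611/7344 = 3510.16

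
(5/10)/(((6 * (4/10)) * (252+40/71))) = 0.00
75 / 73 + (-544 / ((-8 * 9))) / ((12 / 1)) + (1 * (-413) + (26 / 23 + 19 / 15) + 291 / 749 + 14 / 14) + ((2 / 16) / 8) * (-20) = -1107918647369 / 2716353360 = -407.87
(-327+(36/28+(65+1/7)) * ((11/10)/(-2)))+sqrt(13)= -10179/28+sqrt(13)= -359.93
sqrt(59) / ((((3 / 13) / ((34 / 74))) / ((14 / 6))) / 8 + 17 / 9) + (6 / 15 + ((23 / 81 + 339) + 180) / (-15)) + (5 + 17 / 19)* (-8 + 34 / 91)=-23760632 / 300105 + 111384* sqrt(59) / 213389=-75.17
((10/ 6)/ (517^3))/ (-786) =-5/ 325848277854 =-0.00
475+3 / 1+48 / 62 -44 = 13478 / 31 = 434.77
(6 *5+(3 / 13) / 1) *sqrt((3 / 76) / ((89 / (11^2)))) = 4323 *sqrt(5073) / 43966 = 7.00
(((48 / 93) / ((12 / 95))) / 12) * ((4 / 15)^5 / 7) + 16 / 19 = 4746159664 / 5635625625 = 0.84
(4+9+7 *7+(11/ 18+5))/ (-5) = -1217/ 90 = -13.52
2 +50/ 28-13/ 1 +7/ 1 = -31/ 14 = -2.21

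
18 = 18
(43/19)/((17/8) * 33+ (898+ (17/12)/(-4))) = 2064/882607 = 0.00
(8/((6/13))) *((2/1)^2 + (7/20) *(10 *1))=130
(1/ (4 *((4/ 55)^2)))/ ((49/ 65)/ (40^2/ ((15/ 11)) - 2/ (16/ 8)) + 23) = 691530125/ 336515968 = 2.05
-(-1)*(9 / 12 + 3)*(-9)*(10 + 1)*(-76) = 28215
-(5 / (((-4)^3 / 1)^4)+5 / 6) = -41943055 / 50331648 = -0.83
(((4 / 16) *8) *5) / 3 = 3.33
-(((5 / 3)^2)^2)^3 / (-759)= 244140625 / 403363719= 0.61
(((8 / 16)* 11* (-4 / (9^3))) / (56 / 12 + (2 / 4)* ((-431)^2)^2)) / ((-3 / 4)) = 176 / 75467135148039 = 0.00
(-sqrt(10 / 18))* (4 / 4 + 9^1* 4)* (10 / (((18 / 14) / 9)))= -1930.47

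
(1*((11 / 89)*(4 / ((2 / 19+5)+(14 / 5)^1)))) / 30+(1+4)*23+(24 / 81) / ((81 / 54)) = 623685995 / 5413959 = 115.20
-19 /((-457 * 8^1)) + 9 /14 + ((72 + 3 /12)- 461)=-9932305 /25592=-388.10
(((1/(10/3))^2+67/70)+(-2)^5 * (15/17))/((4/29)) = -197.11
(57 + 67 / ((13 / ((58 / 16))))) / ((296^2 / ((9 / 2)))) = 70839 / 18224128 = 0.00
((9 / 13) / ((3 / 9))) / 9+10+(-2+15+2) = 25.23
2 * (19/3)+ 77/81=1103/81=13.62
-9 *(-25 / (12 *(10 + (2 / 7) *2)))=525 / 296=1.77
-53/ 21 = -2.52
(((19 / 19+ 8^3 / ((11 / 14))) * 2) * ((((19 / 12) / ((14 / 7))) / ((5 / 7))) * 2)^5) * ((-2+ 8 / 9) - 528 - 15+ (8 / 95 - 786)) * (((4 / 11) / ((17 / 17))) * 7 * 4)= -41722649756064406381 / 44104500000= -945995301.07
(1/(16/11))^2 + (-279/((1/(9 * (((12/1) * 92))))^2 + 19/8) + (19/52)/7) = -49138361030737/420169754368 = -116.95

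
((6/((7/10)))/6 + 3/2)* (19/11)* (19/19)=779/154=5.06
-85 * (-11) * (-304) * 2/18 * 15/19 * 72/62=-897600/31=-28954.84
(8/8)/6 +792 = 4753/6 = 792.17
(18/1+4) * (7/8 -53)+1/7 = -32105/28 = -1146.61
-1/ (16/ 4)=-1/ 4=-0.25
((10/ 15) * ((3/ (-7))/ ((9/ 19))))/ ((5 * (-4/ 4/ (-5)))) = -38/ 63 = -0.60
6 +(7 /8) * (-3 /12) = 185 /32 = 5.78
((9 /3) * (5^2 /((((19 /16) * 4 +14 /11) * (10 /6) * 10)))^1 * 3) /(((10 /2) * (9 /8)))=528 /1325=0.40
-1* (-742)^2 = -550564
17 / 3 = 5.67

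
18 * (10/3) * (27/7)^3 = 1180980/343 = 3443.09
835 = 835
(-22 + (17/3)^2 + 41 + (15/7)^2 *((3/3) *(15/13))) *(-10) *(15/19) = -16169750/36309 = -445.34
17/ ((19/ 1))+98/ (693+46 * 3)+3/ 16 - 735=-185375449/ 252624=-733.80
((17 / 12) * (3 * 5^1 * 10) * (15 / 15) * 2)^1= 425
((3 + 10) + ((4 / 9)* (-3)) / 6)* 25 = 2875 / 9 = 319.44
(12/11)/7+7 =551/77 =7.16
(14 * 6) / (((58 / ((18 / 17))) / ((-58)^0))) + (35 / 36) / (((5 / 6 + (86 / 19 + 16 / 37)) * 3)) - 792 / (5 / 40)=-1373304609871 / 216800694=-6334.41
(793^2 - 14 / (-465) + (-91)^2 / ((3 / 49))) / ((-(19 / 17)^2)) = -611707.62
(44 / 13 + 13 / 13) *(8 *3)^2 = 32832 / 13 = 2525.54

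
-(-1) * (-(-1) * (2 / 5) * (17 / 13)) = 34 / 65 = 0.52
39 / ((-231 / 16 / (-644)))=19136 / 11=1739.64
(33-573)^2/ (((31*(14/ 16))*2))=1166400/ 217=5375.12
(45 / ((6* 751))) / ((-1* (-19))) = 15 / 28538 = 0.00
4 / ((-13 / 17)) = -5.23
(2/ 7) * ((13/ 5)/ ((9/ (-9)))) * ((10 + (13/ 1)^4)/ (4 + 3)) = -3032.02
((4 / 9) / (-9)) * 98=-392 / 81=-4.84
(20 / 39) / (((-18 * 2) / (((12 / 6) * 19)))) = -190 / 351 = -0.54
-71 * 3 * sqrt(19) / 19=-213 * sqrt(19) / 19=-48.87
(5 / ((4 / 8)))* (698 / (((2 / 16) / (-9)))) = -502560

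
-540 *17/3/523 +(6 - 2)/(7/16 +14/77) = 34652/57007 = 0.61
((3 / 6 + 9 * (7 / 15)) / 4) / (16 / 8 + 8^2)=47 / 2640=0.02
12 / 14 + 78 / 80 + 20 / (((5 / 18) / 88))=1774593 / 280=6337.83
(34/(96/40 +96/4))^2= 7225/4356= 1.66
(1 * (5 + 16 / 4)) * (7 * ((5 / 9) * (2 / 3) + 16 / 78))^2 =1999396 / 13689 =146.06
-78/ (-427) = 78/ 427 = 0.18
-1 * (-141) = 141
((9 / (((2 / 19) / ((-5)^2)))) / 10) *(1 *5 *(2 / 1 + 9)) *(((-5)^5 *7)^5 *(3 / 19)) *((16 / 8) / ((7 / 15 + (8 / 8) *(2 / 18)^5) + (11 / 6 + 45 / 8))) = -43921716998666524887084960937500 / 18718573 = -2346424430893665071962749.00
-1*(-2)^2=-4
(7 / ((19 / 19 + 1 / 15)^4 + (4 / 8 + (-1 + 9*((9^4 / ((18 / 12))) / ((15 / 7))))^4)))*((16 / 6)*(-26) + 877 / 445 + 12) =-498885750 / 146590123399986427448893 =-0.00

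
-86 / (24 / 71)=-3053 / 12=-254.42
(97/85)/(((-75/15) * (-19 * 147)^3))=97/9259802784225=0.00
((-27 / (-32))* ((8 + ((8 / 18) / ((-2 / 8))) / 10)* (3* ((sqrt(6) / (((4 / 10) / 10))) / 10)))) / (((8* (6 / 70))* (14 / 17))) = 2805* sqrt(6) / 32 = 214.71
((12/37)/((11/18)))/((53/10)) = 2160/21571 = 0.10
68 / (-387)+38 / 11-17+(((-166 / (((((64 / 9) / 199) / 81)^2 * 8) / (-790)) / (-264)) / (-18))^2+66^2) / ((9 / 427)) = 14904774482349622.90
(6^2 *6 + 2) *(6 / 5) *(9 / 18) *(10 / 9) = 436 / 3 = 145.33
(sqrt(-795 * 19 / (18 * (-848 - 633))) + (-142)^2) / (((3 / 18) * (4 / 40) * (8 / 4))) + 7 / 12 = 5 * sqrt(44741010) / 1481 + 7259047 / 12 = 604943.17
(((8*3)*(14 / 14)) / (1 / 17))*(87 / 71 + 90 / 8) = 361386 / 71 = 5089.94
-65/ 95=-13/ 19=-0.68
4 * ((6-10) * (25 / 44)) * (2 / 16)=-25 / 22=-1.14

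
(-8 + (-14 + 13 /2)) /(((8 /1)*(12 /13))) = -403 /192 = -2.10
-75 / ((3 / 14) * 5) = -70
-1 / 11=-0.09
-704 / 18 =-352 / 9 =-39.11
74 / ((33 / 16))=1184 / 33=35.88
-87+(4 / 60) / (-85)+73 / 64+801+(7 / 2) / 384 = 233424619 / 326400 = 715.15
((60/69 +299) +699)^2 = 527804676/529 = 997740.41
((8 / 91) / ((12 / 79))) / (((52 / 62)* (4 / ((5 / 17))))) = 12245 / 241332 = 0.05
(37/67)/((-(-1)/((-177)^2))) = 1159173/67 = 17301.09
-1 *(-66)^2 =-4356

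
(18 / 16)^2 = 81 / 64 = 1.27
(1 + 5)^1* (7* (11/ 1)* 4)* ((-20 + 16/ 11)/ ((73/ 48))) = -1645056/ 73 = -22535.01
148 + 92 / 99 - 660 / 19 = 214796 / 1881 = 114.19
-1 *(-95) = 95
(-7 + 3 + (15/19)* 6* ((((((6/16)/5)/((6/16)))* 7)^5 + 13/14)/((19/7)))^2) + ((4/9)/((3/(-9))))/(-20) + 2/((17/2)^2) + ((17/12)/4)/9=36306539191227439/1672524281250000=21.71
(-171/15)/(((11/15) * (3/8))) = -456/11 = -41.45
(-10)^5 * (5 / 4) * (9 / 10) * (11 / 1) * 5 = -6187500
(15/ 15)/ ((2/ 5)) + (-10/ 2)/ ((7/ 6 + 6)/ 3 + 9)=169/ 82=2.06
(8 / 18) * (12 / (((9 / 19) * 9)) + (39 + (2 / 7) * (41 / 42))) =222760 / 11907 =18.71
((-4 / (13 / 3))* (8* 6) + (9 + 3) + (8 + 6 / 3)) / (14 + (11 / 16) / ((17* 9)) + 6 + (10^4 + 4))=-709920 / 319003919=-0.00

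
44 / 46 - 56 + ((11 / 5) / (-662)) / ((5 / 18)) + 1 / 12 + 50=-11355799 / 2283900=-4.97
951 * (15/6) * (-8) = -19020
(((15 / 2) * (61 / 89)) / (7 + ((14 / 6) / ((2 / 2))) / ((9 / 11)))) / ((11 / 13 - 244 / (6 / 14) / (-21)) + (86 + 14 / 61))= 176319585 / 38586299948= 0.00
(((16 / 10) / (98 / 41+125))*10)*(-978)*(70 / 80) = -187124 / 1741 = -107.48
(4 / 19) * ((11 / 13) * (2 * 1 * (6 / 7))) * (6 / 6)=528 / 1729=0.31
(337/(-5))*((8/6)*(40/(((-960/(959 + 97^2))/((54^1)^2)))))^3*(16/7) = 25549352176230158303232/35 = 729981490749433094378.06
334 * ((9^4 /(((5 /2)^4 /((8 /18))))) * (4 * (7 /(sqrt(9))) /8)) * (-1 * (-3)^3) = 490867776 /625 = 785388.44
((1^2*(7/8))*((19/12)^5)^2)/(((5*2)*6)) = 42917463804607/29720334827520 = 1.44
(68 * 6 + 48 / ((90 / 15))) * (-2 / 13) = -64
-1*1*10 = -10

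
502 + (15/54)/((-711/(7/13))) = 83519713/166374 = 502.00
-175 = -175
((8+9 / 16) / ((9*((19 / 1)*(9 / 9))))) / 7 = 137 / 19152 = 0.01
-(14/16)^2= -49/64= -0.77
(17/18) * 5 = 85/18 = 4.72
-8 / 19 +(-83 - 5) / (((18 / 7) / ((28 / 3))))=-164072 / 513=-319.83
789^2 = 622521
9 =9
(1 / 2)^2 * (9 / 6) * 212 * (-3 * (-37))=17649 / 2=8824.50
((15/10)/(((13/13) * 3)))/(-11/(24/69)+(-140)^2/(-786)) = -0.01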